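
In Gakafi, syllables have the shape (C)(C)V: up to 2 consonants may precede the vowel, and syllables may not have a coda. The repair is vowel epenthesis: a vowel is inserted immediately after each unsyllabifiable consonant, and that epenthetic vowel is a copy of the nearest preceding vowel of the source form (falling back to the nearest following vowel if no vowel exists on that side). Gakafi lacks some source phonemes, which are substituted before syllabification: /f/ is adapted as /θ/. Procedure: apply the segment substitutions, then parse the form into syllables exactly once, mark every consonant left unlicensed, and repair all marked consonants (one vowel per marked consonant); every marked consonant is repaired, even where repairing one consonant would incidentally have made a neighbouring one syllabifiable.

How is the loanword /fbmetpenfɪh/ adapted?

Substitution: /f/ → /θ/, giving /θbmetpenθɪh/.
Under (C)(C)V, the unsyllabifiable consonants are /θ/, /h/ (no codas are permitted; onsets may contain at most 2 consonants).
Inserting the epenthetic vowel yields /θ/ → /θe/, /h/ → /hɪ/.

θebmetpenθɪhɪ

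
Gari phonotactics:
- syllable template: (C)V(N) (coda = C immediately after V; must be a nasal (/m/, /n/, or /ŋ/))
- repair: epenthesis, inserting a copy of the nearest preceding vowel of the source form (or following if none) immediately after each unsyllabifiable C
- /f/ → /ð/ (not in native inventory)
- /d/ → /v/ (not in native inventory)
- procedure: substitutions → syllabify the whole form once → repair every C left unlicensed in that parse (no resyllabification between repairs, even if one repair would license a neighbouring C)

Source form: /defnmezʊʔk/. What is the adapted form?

Substitution: /d/ → /v/, /f/ → /ð/, giving /veðnmezʊʔk/.
Syllabifying with onset maximization leaves /ð/, /n/, /ʔ/, /k/ stranded (only a nasal (/m/, /n/, or /ŋ/) is licensed in coda position; onsets are limited to one consonant).
Epenthesis after each stranded consonant: /ð/ → /ðe/, /n/ → /ne/, /ʔ/ → /ʔʊ/, /k/ → /kʊ/.

veðenemezʊʔʊkʊ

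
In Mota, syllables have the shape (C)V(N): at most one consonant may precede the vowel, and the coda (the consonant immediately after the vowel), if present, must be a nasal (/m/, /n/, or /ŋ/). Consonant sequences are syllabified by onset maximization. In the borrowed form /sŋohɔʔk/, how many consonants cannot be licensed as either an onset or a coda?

The consonants /s/, /ʔ/, /k/ cannot be parsed into a legal (C)V(N) syllable (only a nasal (/m/, /n/, or /ŋ/) is licensed in coda position; onsets are limited to one consonant).

3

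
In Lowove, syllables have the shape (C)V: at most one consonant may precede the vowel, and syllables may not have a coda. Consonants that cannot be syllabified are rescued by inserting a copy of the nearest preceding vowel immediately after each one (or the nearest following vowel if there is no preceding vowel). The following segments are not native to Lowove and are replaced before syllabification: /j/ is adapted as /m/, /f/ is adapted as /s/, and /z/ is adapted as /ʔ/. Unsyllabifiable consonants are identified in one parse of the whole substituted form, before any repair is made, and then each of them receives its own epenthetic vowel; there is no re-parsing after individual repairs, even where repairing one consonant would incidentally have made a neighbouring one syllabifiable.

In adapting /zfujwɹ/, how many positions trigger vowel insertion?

4

After substitution the input is /ʔsumwɹ/.
The unsyllabifiable consonants are /ʔ/, /m/, /w/, /ɹ/; each receives one epenthetic vowel.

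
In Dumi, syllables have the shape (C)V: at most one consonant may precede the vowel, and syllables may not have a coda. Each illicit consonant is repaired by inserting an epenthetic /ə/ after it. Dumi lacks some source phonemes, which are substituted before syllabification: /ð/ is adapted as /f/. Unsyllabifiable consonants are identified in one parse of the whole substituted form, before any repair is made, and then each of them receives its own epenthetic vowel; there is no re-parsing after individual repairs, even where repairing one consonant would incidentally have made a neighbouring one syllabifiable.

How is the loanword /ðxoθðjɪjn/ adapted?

Substitution: /ð/ → /f/, giving /fxoθfjɪjn/.
Syllabifying with onset maximization leaves /f/, /θ/, /f/, /j/, /n/ stranded (no codas are permitted; onsets are limited to one consonant).
Each unlicensed consonant becomes the onset of a new syllable: /f/ → /fə/, /θ/ → /θə/, /f/ → /fə/, /j/ → /jə/, /n/ → /nə/.

fəxoθəfəjɪjənə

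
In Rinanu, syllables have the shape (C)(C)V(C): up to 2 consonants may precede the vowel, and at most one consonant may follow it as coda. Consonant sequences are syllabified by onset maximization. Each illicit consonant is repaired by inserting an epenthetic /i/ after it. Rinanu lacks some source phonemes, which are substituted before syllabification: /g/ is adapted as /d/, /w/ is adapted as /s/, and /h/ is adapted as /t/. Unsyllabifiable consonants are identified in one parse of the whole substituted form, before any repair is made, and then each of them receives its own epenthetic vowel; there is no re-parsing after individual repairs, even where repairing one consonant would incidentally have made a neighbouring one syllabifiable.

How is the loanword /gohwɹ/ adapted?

Substitution: /g/ → /d/, /h/ → /t/, /w/ → /s/, giving /dotsɹ/.
Under (C)(C)V(C), the unsyllabifiable consonants are /s/, /ɹ/ (at most one coda consonant is licensed; onsets may contain at most 2 consonants).
Each unlicensed consonant becomes the onset of a new syllable: /s/ → /si/, /ɹ/ → /ɹi/.

dotsiɹi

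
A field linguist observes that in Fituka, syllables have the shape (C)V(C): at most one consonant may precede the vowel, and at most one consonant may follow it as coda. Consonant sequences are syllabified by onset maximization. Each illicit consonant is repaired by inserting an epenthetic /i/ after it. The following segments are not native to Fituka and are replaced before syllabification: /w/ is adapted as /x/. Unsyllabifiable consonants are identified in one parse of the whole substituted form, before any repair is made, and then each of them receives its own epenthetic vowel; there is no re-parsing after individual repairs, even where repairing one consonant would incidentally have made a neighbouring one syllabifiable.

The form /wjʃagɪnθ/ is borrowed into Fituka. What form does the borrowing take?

xijiʃagɪnθi

Substitution: /w/ → /x/, giving /xjʃagɪnθ/.
Under (C)V(C), the unsyllabifiable consonants are /x/, /j/, /θ/ (at most one coda consonant is licensed; onsets are limited to one consonant).
Epenthesis after each stranded consonant: /x/ → /xi/, /j/ → /ji/, /θ/ → /θi/.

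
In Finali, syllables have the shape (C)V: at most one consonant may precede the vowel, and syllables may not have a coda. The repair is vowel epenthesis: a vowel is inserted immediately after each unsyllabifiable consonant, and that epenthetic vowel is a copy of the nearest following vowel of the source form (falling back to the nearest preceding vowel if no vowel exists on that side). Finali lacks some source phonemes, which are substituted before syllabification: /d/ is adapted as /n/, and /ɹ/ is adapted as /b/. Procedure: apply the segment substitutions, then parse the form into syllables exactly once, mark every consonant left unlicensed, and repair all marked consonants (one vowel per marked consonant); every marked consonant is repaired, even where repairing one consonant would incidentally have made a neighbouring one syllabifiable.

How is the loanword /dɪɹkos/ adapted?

Substitution: /d/ → /n/, /ɹ/ → /b/, giving /nɪbkos/.
Syllabifying with onset maximization leaves /b/, /s/ stranded (no codas are permitted; onsets are limited to one consonant).
Each unlicensed consonant becomes the onset of a new syllable: /b/ → /bo/, /s/ → /so/.

nɪbokoso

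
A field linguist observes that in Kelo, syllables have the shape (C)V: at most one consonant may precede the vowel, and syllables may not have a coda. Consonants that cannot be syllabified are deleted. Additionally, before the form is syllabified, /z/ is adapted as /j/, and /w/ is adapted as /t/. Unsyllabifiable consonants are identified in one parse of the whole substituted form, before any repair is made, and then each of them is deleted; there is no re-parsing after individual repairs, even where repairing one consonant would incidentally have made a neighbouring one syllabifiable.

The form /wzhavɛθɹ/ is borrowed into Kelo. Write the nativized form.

Substitution: /w/ → /t/, /z/ → /j/, giving /tjhavɛθɹ/.
The consonants /t/, /j/, /θ/, /ɹ/ cannot be parsed into a legal (C)V syllable (no codas are permitted; onsets are limited to one consonant).
Deleting the stranded consonants removes /t/, /j/, /θ/, /ɹ/.

havɛ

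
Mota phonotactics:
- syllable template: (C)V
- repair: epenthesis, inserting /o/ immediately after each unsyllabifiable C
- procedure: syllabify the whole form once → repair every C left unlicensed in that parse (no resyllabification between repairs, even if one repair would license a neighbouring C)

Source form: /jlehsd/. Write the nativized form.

jolehosodo

Syllabifying with onset maximization leaves /j/, /h/, /s/, /d/ stranded (no codas are permitted; onsets are limited to one consonant).
Each unlicensed consonant becomes the onset of a new syllable: /j/ → /jo/, /h/ → /ho/, /s/ → /so/, /d/ → /do/.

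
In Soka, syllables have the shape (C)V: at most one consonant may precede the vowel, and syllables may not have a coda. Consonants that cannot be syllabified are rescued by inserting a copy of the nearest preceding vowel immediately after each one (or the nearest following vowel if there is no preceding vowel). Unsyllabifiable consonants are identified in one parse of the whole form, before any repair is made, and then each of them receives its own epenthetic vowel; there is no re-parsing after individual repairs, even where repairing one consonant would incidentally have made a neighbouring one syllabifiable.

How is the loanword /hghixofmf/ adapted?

Syllabifying with onset maximization leaves /h/, /g/, /f/, /m/, /f/ stranded (no codas are permitted; onsets are limited to one consonant).
Inserting the epenthetic vowel yields /h/ → /hi/, /g/ → /gi/, /f/ → /fo/, /m/ → /mo/, /f/ → /fo/.

higihixofomofo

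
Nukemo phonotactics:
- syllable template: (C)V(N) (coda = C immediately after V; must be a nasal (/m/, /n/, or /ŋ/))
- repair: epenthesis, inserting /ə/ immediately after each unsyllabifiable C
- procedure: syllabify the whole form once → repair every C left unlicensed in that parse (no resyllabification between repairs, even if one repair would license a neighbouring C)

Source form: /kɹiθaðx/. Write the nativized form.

The consonants /k/, /ð/, /x/ cannot be parsed into a legal (C)V(N) syllable (only a nasal (/m/, /n/, or /ŋ/) is licensed in coda position; onsets are limited to one consonant).
Each unlicensed consonant becomes the onset of a new syllable: /k/ → /kə/, /ð/ → /ðə/, /x/ → /xə/.

kəɹiθaðəxə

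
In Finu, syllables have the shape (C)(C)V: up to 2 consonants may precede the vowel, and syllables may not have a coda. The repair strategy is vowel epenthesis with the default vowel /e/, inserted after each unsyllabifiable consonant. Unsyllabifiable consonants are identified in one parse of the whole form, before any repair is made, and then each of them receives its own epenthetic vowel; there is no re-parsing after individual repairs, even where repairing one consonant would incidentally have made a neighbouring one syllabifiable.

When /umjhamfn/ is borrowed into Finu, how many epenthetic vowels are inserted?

The unsyllabifiable consonants are /m/, /m/, /f/, /n/; each receives one epenthetic vowel.

4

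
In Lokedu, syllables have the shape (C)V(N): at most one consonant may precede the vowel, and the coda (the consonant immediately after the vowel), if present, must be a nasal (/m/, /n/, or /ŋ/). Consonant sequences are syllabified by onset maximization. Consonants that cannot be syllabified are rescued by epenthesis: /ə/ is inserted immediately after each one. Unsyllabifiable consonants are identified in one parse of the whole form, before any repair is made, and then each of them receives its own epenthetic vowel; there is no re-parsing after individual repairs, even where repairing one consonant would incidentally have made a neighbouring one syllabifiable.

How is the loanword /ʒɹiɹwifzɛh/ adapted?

ʒəɹiɹəwifəzɛhə

Under (C)V(N), the unsyllabifiable consonants are /ʒ/, /ɹ/, /f/, /h/ (only a nasal (/m/, /n/, or /ŋ/) is licensed in coda position; onsets are limited to one consonant).
Epenthesis after each stranded consonant: /ʒ/ → /ʒə/, /ɹ/ → /ɹə/, /f/ → /fə/, /h/ → /hə/.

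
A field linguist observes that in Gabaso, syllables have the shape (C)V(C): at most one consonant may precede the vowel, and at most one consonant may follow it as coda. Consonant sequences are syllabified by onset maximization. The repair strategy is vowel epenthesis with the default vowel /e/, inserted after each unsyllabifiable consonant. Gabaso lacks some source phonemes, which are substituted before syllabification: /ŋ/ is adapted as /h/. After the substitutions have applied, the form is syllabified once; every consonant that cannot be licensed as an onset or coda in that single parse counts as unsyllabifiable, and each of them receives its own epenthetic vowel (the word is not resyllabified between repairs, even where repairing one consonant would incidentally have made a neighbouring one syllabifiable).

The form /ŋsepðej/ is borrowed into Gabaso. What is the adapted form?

hesepðej

Substitution: /ŋ/ → /h/, giving /hsepðej/.
The consonants /h/ cannot be parsed into a legal (C)V(C) syllable (at most one coda consonant is licensed; onsets are limited to one consonant).
Epenthesis after each stranded consonant: /h/ → /he/.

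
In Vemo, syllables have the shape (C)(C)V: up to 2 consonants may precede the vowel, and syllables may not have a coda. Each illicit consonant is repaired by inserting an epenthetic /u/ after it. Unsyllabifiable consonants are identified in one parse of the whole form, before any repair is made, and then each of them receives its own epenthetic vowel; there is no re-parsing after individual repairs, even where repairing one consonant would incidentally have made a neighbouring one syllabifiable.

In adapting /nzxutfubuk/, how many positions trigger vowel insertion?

2

The unsyllabifiable consonants are /n/, /k/; each receives one epenthetic vowel.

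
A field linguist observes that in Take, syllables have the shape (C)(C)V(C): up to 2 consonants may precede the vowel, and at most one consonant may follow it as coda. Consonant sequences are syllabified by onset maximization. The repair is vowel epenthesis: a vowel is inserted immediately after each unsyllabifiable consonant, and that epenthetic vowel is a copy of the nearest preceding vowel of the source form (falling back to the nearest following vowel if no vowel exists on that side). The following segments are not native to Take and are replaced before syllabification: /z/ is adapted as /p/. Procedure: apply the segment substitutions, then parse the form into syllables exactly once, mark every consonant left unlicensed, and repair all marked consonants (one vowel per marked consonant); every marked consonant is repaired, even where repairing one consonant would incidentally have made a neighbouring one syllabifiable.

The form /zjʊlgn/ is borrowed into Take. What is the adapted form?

pjʊlgʊnʊ

Substitution: /z/ → /p/, giving /pjʊlgn/.
Syllabifying with onset maximization leaves /g/, /n/ stranded (at most one coda consonant is licensed; onsets may contain at most 2 consonants).
Inserting the epenthetic vowel yields /g/ → /gʊ/, /n/ → /nʊ/.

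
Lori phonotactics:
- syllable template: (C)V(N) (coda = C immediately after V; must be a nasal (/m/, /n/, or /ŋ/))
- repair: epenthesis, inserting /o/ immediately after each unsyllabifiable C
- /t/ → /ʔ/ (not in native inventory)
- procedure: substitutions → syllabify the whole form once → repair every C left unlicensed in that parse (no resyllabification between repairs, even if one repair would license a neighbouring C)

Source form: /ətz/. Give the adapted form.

Substitution: /t/ → /ʔ/, giving /əʔz/.
Syllabifying with onset maximization leaves /ʔ/, /z/ stranded (only a nasal (/m/, /n/, or /ŋ/) is licensed in coda position; onsets are limited to one consonant).
Each unlicensed consonant becomes the onset of a new syllable: /ʔ/ → /ʔo/, /z/ → /zo/.

əʔozo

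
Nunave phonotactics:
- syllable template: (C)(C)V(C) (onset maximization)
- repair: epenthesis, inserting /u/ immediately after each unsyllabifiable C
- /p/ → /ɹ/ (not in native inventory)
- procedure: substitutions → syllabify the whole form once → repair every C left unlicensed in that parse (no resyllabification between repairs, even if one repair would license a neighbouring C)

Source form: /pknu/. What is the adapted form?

Substitution: /p/ → /ɹ/, giving /ɹknu/.
Syllabifying with onset maximization leaves /ɹ/ stranded (at most one coda consonant is licensed; onsets may contain at most 2 consonants).
Each unlicensed consonant becomes the onset of a new syllable: /ɹ/ → /ɹu/.

ɹuknu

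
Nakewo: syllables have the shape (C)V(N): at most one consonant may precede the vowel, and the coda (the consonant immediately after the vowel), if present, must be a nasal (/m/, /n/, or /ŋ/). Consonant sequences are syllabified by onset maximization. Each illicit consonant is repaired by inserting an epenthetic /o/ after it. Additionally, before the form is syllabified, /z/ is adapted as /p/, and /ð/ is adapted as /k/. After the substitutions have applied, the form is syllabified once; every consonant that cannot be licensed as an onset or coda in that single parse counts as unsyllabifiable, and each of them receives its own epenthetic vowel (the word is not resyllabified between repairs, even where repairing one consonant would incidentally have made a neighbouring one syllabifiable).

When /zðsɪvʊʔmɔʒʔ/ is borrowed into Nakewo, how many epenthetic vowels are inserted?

After substitution the input is /pksɪvʊʔmɔʒʔ/.
The unsyllabifiable consonants are /p/, /k/, /ʔ/, /ʒ/, /ʔ/; each receives one epenthetic vowel.

5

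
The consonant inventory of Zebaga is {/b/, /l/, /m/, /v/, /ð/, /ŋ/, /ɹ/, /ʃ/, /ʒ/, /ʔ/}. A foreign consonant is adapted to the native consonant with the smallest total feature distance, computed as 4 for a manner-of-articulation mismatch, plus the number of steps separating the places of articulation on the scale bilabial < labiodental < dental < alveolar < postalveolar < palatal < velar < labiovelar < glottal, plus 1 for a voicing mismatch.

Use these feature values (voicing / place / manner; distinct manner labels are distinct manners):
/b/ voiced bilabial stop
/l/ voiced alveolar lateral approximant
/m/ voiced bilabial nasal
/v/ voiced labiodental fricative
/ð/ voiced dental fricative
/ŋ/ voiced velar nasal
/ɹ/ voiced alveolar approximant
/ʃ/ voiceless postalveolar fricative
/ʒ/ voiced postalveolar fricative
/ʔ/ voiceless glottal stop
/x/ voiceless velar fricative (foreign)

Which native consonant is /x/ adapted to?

ʃ

/ʃ/ is closest: same manner (fricative), place distance 2 (velar→postalveolar), same voicing; total 2. Next closest is /ʒ/ at distance 3.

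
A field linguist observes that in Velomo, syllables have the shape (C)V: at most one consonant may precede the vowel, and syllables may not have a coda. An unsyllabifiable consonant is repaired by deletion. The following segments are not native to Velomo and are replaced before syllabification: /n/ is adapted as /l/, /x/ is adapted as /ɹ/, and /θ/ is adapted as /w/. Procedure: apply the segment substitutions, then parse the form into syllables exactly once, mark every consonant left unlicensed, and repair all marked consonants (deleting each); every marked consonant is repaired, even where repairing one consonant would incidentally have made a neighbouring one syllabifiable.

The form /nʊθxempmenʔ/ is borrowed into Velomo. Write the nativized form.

lʊɹeme

Substitution: /n/ → /l/, /θ/ → /w/, /x/ → /ɹ/, giving /lʊwɹempmelʔ/.
Syllabifying with onset maximization leaves /w/, /m/, /p/, /l/, /ʔ/ stranded (no codas are permitted; onsets are limited to one consonant).
Each unlicensed consonant is deleted: /w/, /m/, /p/, /l/, /ʔ/.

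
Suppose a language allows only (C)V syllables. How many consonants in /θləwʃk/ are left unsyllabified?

4

The consonants /θ/, /w/, /ʃ/, /k/ cannot be parsed into a legal (C)V syllable (no codas are permitted; onsets are limited to one consonant).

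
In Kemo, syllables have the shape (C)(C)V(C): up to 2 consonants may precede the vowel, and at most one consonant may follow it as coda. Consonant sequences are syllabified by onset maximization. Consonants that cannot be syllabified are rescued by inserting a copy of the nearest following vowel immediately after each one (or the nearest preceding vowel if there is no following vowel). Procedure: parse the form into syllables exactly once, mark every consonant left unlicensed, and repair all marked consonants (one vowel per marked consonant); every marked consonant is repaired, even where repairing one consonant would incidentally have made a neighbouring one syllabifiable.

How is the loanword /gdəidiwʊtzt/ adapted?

The consonants /z/, /t/ cannot be parsed into a legal (C)(C)V(C) syllable (at most one coda consonant is licensed; onsets may contain at most 2 consonants).
Each unlicensed consonant becomes the onset of a new syllable: /z/ → /zʊ/, /t/ → /tʊ/.

gdəidiwʊtzʊtʊ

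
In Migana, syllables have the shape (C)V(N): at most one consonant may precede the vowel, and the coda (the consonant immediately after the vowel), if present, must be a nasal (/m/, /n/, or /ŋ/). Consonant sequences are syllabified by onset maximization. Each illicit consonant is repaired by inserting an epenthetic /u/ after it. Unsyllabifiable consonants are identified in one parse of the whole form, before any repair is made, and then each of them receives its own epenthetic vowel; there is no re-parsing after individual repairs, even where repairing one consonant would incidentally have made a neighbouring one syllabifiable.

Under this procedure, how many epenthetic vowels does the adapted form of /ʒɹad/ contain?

2

The unsyllabifiable consonants are /ʒ/, /d/; each receives one epenthetic vowel.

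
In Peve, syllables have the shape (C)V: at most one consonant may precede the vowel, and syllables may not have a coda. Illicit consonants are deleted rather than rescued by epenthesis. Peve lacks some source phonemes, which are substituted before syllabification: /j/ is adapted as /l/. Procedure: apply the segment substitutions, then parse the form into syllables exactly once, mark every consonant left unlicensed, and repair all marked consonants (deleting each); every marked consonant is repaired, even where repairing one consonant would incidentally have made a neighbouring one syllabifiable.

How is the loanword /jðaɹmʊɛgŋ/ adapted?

ðamʊɛ

Substitution: /j/ → /l/, giving /lðaɹmʊɛgŋ/.
The consonants /l/, /ɹ/, /g/, /ŋ/ cannot be parsed into a legal (C)V syllable (no codas are permitted; onsets are limited to one consonant).
Deleting the stranded consonants removes /l/, /ɹ/, /g/, /ŋ/.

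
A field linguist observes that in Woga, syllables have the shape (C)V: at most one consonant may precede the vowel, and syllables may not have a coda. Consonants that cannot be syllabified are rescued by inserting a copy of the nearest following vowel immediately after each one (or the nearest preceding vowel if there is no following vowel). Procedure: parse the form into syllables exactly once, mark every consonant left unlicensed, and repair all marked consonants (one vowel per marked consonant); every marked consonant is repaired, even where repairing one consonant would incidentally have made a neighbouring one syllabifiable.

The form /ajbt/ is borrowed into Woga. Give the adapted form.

ajabata

Syllabifying with onset maximization leaves /j/, /b/, /t/ stranded (no codas are permitted; onsets are limited to one consonant).
Epenthesis after each stranded consonant: /j/ → /ja/, /b/ → /ba/, /t/ → /ta/.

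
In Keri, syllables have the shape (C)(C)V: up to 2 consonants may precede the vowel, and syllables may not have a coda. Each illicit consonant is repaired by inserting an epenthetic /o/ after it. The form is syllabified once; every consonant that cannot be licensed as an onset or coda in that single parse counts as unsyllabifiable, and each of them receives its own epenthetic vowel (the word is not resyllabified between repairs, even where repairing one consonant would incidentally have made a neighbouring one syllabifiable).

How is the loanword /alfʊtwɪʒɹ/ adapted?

Under (C)(C)V, the unsyllabifiable consonants are /ʒ/, /ɹ/ (no codas are permitted; onsets may contain at most 2 consonants).
Inserting the epenthetic vowel yields /ʒ/ → /ʒo/, /ɹ/ → /ɹo/.

alfʊtwɪʒoɹo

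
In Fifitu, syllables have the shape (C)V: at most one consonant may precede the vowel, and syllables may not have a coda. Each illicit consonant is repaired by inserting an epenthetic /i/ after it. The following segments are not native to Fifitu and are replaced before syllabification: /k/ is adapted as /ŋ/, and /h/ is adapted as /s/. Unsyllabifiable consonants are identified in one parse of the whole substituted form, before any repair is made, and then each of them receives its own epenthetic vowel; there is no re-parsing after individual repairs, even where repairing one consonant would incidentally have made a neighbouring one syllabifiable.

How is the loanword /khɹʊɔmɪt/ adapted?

ŋisiɹʊɔmɪti

Substitution: /k/ → /ŋ/, /h/ → /s/, giving /ŋsɹʊɔmɪt/.
Under (C)V, the unsyllabifiable consonants are /ŋ/, /s/, /t/ (no codas are permitted; onsets are limited to one consonant).
Epenthesis after each stranded consonant: /ŋ/ → /ŋi/, /s/ → /si/, /t/ → /ti/.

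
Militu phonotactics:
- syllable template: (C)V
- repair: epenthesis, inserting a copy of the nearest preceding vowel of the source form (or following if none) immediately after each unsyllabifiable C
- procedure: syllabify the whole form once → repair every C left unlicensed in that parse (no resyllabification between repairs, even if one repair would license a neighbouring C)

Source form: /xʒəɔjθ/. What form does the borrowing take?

xəʒəɔjɔθɔ

Syllabifying with onset maximization leaves /x/, /j/, /θ/ stranded (no codas are permitted; onsets are limited to one consonant).
Each unlicensed consonant becomes the onset of a new syllable: /x/ → /xə/, /j/ → /jɔ/, /θ/ → /θɔ/.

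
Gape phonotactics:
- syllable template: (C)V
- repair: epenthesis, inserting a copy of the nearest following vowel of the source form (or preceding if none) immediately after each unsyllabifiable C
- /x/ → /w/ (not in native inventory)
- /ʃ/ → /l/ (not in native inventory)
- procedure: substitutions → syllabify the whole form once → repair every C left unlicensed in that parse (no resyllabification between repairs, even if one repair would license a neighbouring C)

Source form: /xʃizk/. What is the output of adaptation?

wiliziki

Substitution: /x/ → /w/, /ʃ/ → /l/, giving /wlizk/.
Syllabifying with onset maximization leaves /w/, /z/, /k/ stranded (no codas are permitted; onsets are limited to one consonant).
Epenthesis after each stranded consonant: /w/ → /wi/, /z/ → /zi/, /k/ → /ki/.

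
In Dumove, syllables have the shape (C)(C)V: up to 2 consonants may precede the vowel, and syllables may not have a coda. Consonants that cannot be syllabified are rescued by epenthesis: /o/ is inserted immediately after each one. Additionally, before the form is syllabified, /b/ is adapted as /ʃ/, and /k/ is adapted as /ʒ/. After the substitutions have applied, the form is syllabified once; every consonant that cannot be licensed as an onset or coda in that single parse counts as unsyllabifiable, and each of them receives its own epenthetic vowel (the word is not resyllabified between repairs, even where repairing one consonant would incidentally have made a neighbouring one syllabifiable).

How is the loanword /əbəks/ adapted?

Substitution: /b/ → /ʃ/, /k/ → /ʒ/, giving /əʃəʒs/.
Syllabifying with onset maximization leaves /ʒ/, /s/ stranded (no codas are permitted; onsets may contain at most 2 consonants).
Inserting the epenthetic vowel yields /ʒ/ → /ʒo/, /s/ → /so/.

əʃəʒoso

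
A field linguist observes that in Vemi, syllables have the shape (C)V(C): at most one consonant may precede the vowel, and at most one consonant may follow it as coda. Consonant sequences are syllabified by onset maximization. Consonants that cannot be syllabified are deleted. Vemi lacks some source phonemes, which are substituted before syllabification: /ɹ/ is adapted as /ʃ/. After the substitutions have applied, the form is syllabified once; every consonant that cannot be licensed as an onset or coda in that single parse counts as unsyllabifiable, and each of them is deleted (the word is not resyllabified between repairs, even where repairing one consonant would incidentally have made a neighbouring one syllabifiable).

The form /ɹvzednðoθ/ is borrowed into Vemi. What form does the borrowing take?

zedðoθ

Substitution: /ɹ/ → /ʃ/, giving /ʃvzednðoθ/.
Under (C)V(C), the unsyllabifiable consonants are /ʃ/, /v/, /n/ (at most one coda consonant is licensed; onsets are limited to one consonant).
Deletion applies to /ʃ/, /v/, /n/.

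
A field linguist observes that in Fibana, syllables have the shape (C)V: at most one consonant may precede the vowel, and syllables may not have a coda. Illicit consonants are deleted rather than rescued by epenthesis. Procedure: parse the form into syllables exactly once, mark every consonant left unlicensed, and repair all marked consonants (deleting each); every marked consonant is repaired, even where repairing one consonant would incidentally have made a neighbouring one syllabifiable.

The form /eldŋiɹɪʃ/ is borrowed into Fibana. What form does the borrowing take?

Under (C)V, the unsyllabifiable consonants are /l/, /d/, /ʃ/ (no codas are permitted; onsets are limited to one consonant).
Deleting the stranded consonants removes /l/, /d/, /ʃ/.

eŋiɹɪ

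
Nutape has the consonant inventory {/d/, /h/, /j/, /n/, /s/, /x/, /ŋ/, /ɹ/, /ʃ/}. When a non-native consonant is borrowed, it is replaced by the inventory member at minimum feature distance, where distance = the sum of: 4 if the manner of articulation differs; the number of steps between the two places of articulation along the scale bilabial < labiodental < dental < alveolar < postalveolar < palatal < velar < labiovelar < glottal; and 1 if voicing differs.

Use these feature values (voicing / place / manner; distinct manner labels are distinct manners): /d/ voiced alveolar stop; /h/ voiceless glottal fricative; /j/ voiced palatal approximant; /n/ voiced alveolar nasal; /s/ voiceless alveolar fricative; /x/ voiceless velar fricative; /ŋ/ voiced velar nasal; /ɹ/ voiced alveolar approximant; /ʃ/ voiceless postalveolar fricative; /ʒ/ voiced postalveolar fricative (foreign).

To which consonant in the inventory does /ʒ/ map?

ʃ

/ʃ/ is closest: same manner (fricative), place distance 0 (postalveolar→postalveolar), voicing differs (+1); total 1. Next closest is /s/ at distance 2.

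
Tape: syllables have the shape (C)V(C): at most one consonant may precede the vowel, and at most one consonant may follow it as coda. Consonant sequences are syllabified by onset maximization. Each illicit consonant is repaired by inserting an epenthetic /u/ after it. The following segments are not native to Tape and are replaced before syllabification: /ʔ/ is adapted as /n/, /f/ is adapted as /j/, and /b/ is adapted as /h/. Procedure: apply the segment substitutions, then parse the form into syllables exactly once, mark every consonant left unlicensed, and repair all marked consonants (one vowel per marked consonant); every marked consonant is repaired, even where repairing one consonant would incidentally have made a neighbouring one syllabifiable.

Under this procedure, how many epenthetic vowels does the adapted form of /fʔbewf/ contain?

After substitution the input is /jnhewj/.
The unsyllabifiable consonants are /j/, /n/, /j/; each receives one epenthetic vowel.

3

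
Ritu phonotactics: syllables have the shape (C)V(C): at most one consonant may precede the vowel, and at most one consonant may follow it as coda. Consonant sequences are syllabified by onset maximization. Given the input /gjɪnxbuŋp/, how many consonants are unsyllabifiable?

Syllabifying with onset maximization leaves /g/, /x/, /p/ stranded (at most one coda consonant is licensed; onsets are limited to one consonant).

3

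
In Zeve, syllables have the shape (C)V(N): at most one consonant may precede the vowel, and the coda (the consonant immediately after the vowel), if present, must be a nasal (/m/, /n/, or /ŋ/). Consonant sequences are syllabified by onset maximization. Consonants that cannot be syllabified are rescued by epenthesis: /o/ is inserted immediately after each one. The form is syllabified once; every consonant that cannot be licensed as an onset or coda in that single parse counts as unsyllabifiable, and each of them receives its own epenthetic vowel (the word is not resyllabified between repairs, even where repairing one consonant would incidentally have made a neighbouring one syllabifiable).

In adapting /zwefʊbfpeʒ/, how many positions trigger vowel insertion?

4

The unsyllabifiable consonants are /z/, /b/, /f/, /ʒ/; each receives one epenthetic vowel.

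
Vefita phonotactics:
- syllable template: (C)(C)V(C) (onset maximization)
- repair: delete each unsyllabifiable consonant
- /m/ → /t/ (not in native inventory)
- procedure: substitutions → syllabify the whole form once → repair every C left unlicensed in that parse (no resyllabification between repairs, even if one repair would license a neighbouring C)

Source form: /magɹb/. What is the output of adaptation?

tag

Substitution: /m/ → /t/, giving /tagɹb/.
The consonants /ɹ/, /b/ cannot be parsed into a legal (C)(C)V(C) syllable (at most one coda consonant is licensed; onsets may contain at most 2 consonants).
Each unlicensed consonant is deleted: /ɹ/, /b/.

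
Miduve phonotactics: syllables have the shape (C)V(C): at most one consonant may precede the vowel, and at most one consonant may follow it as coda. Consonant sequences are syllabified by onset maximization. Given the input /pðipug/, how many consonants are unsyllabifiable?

Syllabifying with onset maximization leaves /p/ stranded (at most one coda consonant is licensed; onsets are limited to one consonant).

1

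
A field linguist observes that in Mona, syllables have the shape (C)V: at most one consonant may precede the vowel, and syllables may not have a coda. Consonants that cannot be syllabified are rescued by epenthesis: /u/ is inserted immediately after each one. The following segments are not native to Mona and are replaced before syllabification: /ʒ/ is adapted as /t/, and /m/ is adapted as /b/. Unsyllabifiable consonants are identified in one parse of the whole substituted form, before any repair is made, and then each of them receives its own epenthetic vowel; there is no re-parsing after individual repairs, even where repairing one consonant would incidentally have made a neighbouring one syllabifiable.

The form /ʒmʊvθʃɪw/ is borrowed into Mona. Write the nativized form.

tubʊvuθuʃɪwu

Substitution: /ʒ/ → /t/, /m/ → /b/, giving /tbʊvθʃɪw/.
The consonants /t/, /v/, /θ/, /w/ cannot be parsed into a legal (C)V syllable (no codas are permitted; onsets are limited to one consonant).
Epenthesis after each stranded consonant: /t/ → /tu/, /v/ → /vu/, /θ/ → /θu/, /w/ → /wu/.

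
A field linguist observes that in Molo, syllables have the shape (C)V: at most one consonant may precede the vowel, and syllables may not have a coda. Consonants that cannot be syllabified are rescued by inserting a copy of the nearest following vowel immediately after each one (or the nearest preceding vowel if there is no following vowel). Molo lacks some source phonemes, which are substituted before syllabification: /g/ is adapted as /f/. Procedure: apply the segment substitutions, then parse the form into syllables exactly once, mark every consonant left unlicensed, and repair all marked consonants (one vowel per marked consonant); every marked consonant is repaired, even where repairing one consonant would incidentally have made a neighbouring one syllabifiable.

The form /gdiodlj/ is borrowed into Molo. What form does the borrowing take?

fidiodolojo

Substitution: /g/ → /f/, giving /fdiodlj/.
Syllabifying with onset maximization leaves /f/, /d/, /l/, /j/ stranded (no codas are permitted; onsets are limited to one consonant).
Each unlicensed consonant becomes the onset of a new syllable: /f/ → /fi/, /d/ → /do/, /l/ → /lo/, /j/ → /jo/.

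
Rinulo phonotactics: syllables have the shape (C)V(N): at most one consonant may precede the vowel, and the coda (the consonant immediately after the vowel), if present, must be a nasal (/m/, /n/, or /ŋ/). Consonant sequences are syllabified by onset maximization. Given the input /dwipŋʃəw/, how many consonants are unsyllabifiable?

4

Syllabifying with onset maximization leaves /d/, /p/, /ŋ/, /w/ stranded (only a nasal (/m/, /n/, or /ŋ/) is licensed in coda position; onsets are limited to one consonant).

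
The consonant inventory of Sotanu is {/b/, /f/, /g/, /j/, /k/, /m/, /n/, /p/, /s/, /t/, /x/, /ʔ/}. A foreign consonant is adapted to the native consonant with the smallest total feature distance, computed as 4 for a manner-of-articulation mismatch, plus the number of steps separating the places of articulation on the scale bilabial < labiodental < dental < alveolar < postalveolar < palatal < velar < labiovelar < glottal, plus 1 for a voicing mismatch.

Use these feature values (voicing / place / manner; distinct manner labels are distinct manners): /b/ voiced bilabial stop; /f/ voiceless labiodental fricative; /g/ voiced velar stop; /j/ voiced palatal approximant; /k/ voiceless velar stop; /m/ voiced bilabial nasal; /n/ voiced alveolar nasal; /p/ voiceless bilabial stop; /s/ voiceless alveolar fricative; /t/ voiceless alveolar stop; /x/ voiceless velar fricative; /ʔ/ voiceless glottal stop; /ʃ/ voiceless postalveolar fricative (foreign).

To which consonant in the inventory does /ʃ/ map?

/s/ is closest: same manner (fricative), place distance 1 (postalveolar→alveolar), same voicing; total 1. Next closest is /x/ at distance 2.

s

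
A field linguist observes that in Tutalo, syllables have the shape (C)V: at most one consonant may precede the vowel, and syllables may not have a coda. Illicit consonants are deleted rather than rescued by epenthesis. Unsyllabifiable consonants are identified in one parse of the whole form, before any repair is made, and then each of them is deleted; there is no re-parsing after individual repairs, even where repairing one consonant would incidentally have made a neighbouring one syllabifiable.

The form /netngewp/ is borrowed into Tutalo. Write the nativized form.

nege

Under (C)V, the unsyllabifiable consonants are /t/, /n/, /w/, /p/ (no codas are permitted; onsets are limited to one consonant).
Deletion applies to /t/, /n/, /w/, /p/.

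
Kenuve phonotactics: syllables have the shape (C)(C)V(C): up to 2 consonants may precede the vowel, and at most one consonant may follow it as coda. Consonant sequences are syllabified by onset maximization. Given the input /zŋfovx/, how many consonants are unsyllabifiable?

Syllabifying with onset maximization leaves /z/, /x/ stranded (at most one coda consonant is licensed; onsets may contain at most 2 consonants).

2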